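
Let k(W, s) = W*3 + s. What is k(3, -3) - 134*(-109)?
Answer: 14612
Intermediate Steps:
k(W, s) = s + 3*W (k(W, s) = 3*W + s = s + 3*W)
k(3, -3) - 134*(-109) = (-3 + 3*3) - 134*(-109) = (-3 + 9) + 14606 = 6 + 14606 = 14612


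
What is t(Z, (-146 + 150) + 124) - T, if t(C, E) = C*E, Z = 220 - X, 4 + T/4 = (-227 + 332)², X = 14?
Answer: -17716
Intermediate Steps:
T = 44084 (T = -16 + 4*(-227 + 332)² = -16 + 4*105² = -16 + 4*11025 = -16 + 44100 = 44084)
Z = 206 (Z = 220 - 1*14 = 220 - 14 = 206)
t(Z, (-146 + 150) + 124) - T = 206*((-146 + 150) + 124) - 1*44084 = 206*(4 + 124) - 44084 = 206*128 - 44084 = 26368 - 44084 = -17716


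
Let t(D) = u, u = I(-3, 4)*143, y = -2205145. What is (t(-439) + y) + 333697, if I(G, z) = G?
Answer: -1871877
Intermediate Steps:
u = -429 (u = -3*143 = -429)
t(D) = -429
(t(-439) + y) + 333697 = (-429 - 2205145) + 333697 = -2205574 + 333697 = -1871877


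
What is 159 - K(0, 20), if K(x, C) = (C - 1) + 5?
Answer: 135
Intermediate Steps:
K(x, C) = 4 + C (K(x, C) = (-1 + C) + 5 = 4 + C)
159 - K(0, 20) = 159 - (4 + 20) = 159 - 1*24 = 159 - 24 = 135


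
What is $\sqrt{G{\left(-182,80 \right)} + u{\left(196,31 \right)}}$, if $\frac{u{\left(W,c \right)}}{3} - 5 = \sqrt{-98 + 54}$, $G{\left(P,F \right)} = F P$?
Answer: $\sqrt{-14545 + 6 i \sqrt{11}} \approx 0.0825 + 120.6 i$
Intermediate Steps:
$u{\left(W,c \right)} = 15 + 6 i \sqrt{11}$ ($u{\left(W,c \right)} = 15 + 3 \sqrt{-98 + 54} = 15 + 3 \sqrt{-44} = 15 + 3 \cdot 2 i \sqrt{11} = 15 + 6 i \sqrt{11}$)
$\sqrt{G{\left(-182,80 \right)} + u{\left(196,31 \right)}} = \sqrt{80 \left(-182\right) + \left(15 + 6 i \sqrt{11}\right)} = \sqrt{-14560 + \left(15 + 6 i \sqrt{11}\right)} = \sqrt{-14545 + 6 i \sqrt{11}}$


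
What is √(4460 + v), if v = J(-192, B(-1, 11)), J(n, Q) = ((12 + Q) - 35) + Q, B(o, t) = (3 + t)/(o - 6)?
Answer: √4433 ≈ 66.581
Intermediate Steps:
B(o, t) = (3 + t)/(-6 + o)
J(n, Q) = -23 + 2*Q (J(n, Q) = (-23 + Q) + Q = -23 + 2*Q)
v = -27 (v = -23 + 2*((3 + 11)/(-6 - 1)) = -23 + 2*(14/(-7)) = -23 + 2*(-⅐*14) = -23 + 2*(-2) = -23 - 4 = -27)
√(4460 + v) = √(4460 - 27) = √4433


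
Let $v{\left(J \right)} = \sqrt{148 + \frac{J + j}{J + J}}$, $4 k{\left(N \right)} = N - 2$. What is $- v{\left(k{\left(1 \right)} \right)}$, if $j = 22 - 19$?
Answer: $- \frac{\sqrt{570}}{2} \approx -11.937$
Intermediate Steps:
$j = 3$ ($j = 22 - 19 = 3$)
$k{\left(N \right)} = - \frac{1}{2} + \frac{N}{4}$ ($k{\left(N \right)} = \frac{N - 2}{4} = \frac{-2 + N}{4} = - \frac{1}{2} + \frac{N}{4}$)
$v{\left(J \right)} = \sqrt{148 + \frac{3 + J}{2 J}}$ ($v{\left(J \right)} = \sqrt{148 + \frac{J + 3}{J + J}} = \sqrt{148 + \frac{3 + J}{2 J}}$)
$- v{\left(k{\left(1 \right)} \right)} = - \frac{\sqrt{594 + \frac{6}{- \frac{1}{2} + \frac{1}{4} \cdot 1}}}{2} = - \frac{\sqrt{594 + \frac{6}{- \frac{1}{2} + \frac{1}{4}}}}{2} = - \frac{\sqrt{594 + \frac{6}{- \frac{1}{4}}}}{2} = - \frac{\sqrt{594 + 6 \left(-4\right)}}{2} = - \frac{\sqrt{594 - 24}}{2} = - \frac{\sqrt{570}}{2}$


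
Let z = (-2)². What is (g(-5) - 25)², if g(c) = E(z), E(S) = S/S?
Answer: 576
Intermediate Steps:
z = 4
E(S) = 1
g(c) = 1
(g(-5) - 25)² = (1 - 25)² = (-24)² = 576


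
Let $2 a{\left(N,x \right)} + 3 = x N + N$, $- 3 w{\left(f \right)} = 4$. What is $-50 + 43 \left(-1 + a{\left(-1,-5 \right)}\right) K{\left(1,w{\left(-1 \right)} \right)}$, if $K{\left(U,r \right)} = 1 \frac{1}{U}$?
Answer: $- \frac{143}{2} \approx -71.5$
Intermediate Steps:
$w{\left(f \right)} = - \frac{4}{3}$ ($w{\left(f \right)} = \left(- \frac{1}{3}\right) 4 = - \frac{4}{3}$)
$K{\left(U,r \right)} = \frac{1}{U}$
$a{\left(N,x \right)} = - \frac{3}{2} + \frac{N}{2} + \frac{N x}{2}$ ($a{\left(N,x \right)} = - \frac{3}{2} + \frac{x N + N}{2} = - \frac{3}{2} + \frac{N x + N}{2} = - \frac{3}{2} + \frac{N + N x}{2} = - \frac{3}{2} + \left(\frac{N}{2} + \frac{N x}{2}\right) = - \frac{3}{2} + \frac{N}{2} + \frac{N x}{2}$)
$-50 + 43 \left(-1 + a{\left(-1,-5 \right)}\right) K{\left(1,w{\left(-1 \right)} \right)} = -50 + 43 \frac{-1 + \left(- \frac{3}{2} + \frac{1}{2} \left(-1\right) + \frac{1}{2} \left(-1\right) \left(-5\right)\right)}{1} = -50 + 43 \left(-1 - - \frac{1}{2}\right) 1 = -50 + 43 \left(-1 + \frac{1}{2}\right) 1 = -50 + 43 \left(\left(- \frac{1}{2}\right) 1\right) = -50 + 43 \left(- \frac{1}{2}\right) = -50 - \frac{43}{2} = - \frac{143}{2}$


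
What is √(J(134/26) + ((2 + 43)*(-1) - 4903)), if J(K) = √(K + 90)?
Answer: √(-836212 + 13*√16081)/13 ≈ 70.273*I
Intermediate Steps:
J(K) = √(90 + K)
√(J(134/26) + ((2 + 43)*(-1) - 4903)) = √(√(90 + 134/26) + ((2 + 43)*(-1) - 4903)) = √(√(90 + 134*(1/26)) + (45*(-1) - 4903)) = √(√(90 + 67/13) + (-45 - 4903)) = √(√(1237/13) - 4948) = √(√16081/13 - 4948) = √(-4948 + √16081/13)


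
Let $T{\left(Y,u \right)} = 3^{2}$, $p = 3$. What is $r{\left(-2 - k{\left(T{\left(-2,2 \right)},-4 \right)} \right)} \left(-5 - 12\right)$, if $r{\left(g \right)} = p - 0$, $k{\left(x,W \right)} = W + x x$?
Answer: $-51$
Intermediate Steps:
$T{\left(Y,u \right)} = 9$
$k{\left(x,W \right)} = W + x^{2}$
$r{\left(g \right)} = 3$ ($r{\left(g \right)} = 3 - 0 = 3 + 0 = 3$)
$r{\left(-2 - k{\left(T{\left(-2,2 \right)},-4 \right)} \right)} \left(-5 - 12\right) = 3 \left(-5 - 12\right) = 3 \left(-17\right) = -51$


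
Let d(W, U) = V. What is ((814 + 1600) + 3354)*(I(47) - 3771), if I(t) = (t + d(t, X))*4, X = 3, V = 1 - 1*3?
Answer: -20712888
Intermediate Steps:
V = -2 (V = 1 - 3 = -2)
d(W, U) = -2
I(t) = -8 + 4*t (I(t) = (t - 2)*4 = (-2 + t)*4 = -8 + 4*t)
((814 + 1600) + 3354)*(I(47) - 3771) = ((814 + 1600) + 3354)*((-8 + 4*47) - 3771) = (2414 + 3354)*((-8 + 188) - 3771) = 5768*(180 - 3771) = 5768*(-3591) = -20712888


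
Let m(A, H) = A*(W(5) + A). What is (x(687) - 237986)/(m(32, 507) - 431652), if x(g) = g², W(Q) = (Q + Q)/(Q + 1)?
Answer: -701949/1291724 ≈ -0.54342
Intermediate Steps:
W(Q) = 2*Q/(1 + Q) (W(Q) = (2*Q)/(1 + Q) = 2*Q/(1 + Q))
m(A, H) = A*(5/3 + A) (m(A, H) = A*(2*5/(1 + 5) + A) = A*(2*5/6 + A) = A*(2*5*(⅙) + A) = A*(5/3 + A))
(x(687) - 237986)/(m(32, 507) - 431652) = (687² - 237986)/((⅓)*32*(5 + 3*32) - 431652) = (471969 - 237986)/((⅓)*32*(5 + 96) - 431652) = 233983/((⅓)*32*101 - 431652) = 233983/(3232/3 - 431652) = 233983/(-1291724/3) = 233983*(-3/1291724) = -701949/1291724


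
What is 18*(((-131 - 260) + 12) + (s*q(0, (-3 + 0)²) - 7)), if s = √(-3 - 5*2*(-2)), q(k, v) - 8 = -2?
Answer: -6948 + 108*√17 ≈ -6502.7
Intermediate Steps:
q(k, v) = 6 (q(k, v) = 8 - 2 = 6)
s = √17 (s = √(-3 - 10*(-2)) = √(-3 + 20) = √17 ≈ 4.1231)
18*(((-131 - 260) + 12) + (s*q(0, (-3 + 0)²) - 7)) = 18*(((-131 - 260) + 12) + (√17*6 - 7)) = 18*((-391 + 12) + (6*√17 - 7)) = 18*(-379 + (-7 + 6*√17)) = 18*(-386 + 6*√17) = -6948 + 108*√17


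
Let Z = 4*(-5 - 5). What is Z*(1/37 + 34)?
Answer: -50360/37 ≈ -1361.1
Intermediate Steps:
Z = -40 (Z = 4*(-10) = -40)
Z*(1/37 + 34) = -40*(1/37 + 34) = -40*1259/37 = -50360/37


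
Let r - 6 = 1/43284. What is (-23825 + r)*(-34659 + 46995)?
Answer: -1059849079660/3607 ≈ -2.9383e+8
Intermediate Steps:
r = 259705/43284 (r = 6 + 1/43284 = 259705/43284 ≈ 6.0000)
(-23825 + r)*(-34659 + 46995) = (-23825 + 259705/43284)*(-34659 + 46995) = -1030981595/43284*12336 = -1059849079660/3607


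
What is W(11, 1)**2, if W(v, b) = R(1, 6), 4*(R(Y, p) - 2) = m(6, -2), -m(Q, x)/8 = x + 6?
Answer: 36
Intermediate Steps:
m(Q, x) = -48 - 8*x (m(Q, x) = -8*(x + 6) = -8*(6 + x) = -48 - 8*x)
R(Y, p) = -6 (R(Y, p) = 2 + (-48 - 8*(-2))/4 = 2 + (-48 + 16)/4 = 2 + (1/4)*(-32) = 2 - 8 = -6)
W(v, b) = -6
W(11, 1)**2 = (-6)**2 = 36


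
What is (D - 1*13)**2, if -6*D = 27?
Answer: 1225/4 ≈ 306.25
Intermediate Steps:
D = -9/2 (D = -1/6*27 = -9/2 ≈ -4.5000)
(D - 1*13)**2 = (-9/2 - 1*13)**2 = (-9/2 - 13)**2 = (-35/2)**2 = 1225/4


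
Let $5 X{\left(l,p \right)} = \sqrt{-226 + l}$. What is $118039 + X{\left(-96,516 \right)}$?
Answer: $118039 + \frac{i \sqrt{322}}{5} \approx 1.1804 \cdot 10^{5} + 3.5889 i$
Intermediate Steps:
$X{\left(l,p \right)} = \frac{\sqrt{-226 + l}}{5}$
$118039 + X{\left(-96,516 \right)} = 118039 + \frac{\sqrt{-226 - 96}}{5} = 118039 + \frac{\sqrt{-322}}{5} = 118039 + \frac{i \sqrt{322}}{5}$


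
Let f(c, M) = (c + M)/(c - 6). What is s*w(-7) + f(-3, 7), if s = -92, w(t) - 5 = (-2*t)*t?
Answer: 77000/9 ≈ 8555.6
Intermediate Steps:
w(t) = 5 - 2*t² (w(t) = 5 + (-2*t)*t = 5 - 2*t²)
f(c, M) = (M + c)/(-6 + c)
s*w(-7) + f(-3, 7) = -92*(5 - 2*(-7)²) + (7 - 3)/(-6 - 3) = -92*(5 - 2*49) + 4/(-9) = -92*(5 - 98) - ⅑*4 = -92*(-93) - 4/9 = 8556 - 4/9 = 77000/9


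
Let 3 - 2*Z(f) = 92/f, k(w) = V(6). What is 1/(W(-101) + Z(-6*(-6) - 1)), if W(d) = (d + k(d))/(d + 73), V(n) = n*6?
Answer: 140/351 ≈ 0.39886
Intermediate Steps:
V(n) = 6*n
k(w) = 36 (k(w) = 6*6 = 36)
W(d) = (36 + d)/(73 + d) (W(d) = (d + 36)/(d + 73) = (36 + d)/(73 + d))
Z(f) = 3/2 - 46/f
1/(W(-101) + Z(-6*(-6) - 1)) = 1/((36 - 101)/(73 - 101) + (3/2 - 46/(-6*(-6) - 1))) = 1/(-65/(-28) + (3/2 - 46/(36 - 1))) = 1/(-1/28*(-65) + (3/2 - 46/35)) = 1/(65/28 + (3/2 - 46*1/35)) = 1/(65/28 + (3/2 - 46/35)) = 1/(65/28 + 13/70) = 1/(351/140) = 140/351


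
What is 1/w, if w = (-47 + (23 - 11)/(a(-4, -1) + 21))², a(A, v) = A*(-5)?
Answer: 1681/3667225 ≈ 0.00045838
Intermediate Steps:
a(A, v) = -5*A
w = 3667225/1681 (w = (-47 + (23 - 11)/(-5*(-4) + 21))² = (-47 + 12/(20 + 21))² = (-47 + 12/41)² = (-1915/41)² = 3667225/1681 ≈ 2181.6)
1/w = 1/(3667225/1681) = 1681/3667225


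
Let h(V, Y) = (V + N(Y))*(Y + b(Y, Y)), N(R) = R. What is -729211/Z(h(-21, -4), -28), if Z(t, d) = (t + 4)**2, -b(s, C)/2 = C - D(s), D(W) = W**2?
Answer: -104173/114688 ≈ -0.90832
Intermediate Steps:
b(s, C) = -2*C + 2*s**2 (b(s, C) = -2*(C - s**2) = -2*C + 2*s**2)
h(V, Y) = (V + Y)*(-Y + 2*Y**2) (h(V, Y) = (V + Y)*(Y + (-2*Y + 2*Y**2)) = (V + Y)*(-Y + 2*Y**2))
Z(t, d) = (4 + t)**2
-729211/Z(h(-21, -4), -28) = -729211/(4 - 4*(-1*(-21) - 1*(-4) + 2*(-4)**2 + 2*(-21)*(-4)))**2 = -729211/(4 - 4*(21 + 4 + 2*16 + 168))**2 = -729211/(4 - 4*(21 + 4 + 32 + 168))**2 = -729211/(4 - 4*225)**2 = -729211/(4 - 900)**2 = -729211/((-896)**2) = -729211/802816 = -729211*1/802816 = -104173/114688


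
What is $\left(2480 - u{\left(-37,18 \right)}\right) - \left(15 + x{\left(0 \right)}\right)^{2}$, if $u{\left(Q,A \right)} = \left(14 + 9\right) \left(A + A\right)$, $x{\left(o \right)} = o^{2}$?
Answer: $1427$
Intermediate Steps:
$u{\left(Q,A \right)} = 46 A$ ($u{\left(Q,A \right)} = 23 \cdot 2 A = 46 A$)
$\left(2480 - u{\left(-37,18 \right)}\right) - \left(15 + x{\left(0 \right)}\right)^{2} = \left(2480 - 46 \cdot 18\right) - \left(15 + 0^{2}\right)^{2} = \left(2480 - 828\right) - \left(15 + 0\right)^{2} = \left(2480 - 828\right) - 15^{2} = 1652 - 225 = 1427$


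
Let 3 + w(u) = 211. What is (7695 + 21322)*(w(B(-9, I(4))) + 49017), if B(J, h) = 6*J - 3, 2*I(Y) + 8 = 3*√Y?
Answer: 1428361825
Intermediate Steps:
I(Y) = -4 + 3*√Y/2 (I(Y) = -4 + (3*√Y)/2 = -4 + 3*√Y/2)
B(J, h) = -3 + 6*J
w(u) = 208 (w(u) = -3 + 211 = 208)
(7695 + 21322)*(w(B(-9, I(4))) + 49017) = (7695 + 21322)*(208 + 49017) = 29017*49225 = 1428361825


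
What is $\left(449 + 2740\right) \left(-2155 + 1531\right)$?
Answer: $-1989936$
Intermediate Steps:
$\left(449 + 2740\right) \left(-2155 + 1531\right) = 3189 \left(-624\right) = -1989936$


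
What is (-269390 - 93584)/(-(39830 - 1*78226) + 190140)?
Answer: -181487/114268 ≈ -1.5883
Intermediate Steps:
(-269390 - 93584)/(-(39830 - 1*78226) + 190140) = -362974/(-(39830 - 78226) + 190140) = -362974/(-1*(-38396) + 190140) = -362974/(38396 + 190140) = -362974/228536 = -362974*1/228536 = -181487/114268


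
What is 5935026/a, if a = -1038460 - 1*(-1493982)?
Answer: 2967513/227761 ≈ 13.029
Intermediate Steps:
a = 455522 (a = -1038460 + 1493982 = 455522)
5935026/a = 5935026/455522 = 5935026*(1/455522) = 2967513/227761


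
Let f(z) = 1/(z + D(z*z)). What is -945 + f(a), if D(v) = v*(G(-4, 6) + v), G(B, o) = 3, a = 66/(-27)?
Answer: -317352789/335830 ≈ -944.98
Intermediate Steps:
a = -22/9 (a = 66*(-1/27) = -22/9 ≈ -2.4444)
D(v) = v*(3 + v)
f(z) = 1/(z + z²*(3 + z²)) (f(z) = 1/(z + (z*z)*(3 + z*z)) = 1/(z + z²*(3 + z²)))
-945 + f(a) = -945 + 1/((-22/9)*(1 - 22*(3 + (-22/9)²)/9)) = -945 - 9/(22*(1 - 22*(3 + 484/81)/9)) = -945 - 9/(22*(1 - 22/9*727/81)) = -945 - 9/(22*(1 - 15994/729)) = -945 - 9/(22*(-15265/729)) = -945 - 9/22*(-729/15265) = -945 + 6561/335830 = -317352789/335830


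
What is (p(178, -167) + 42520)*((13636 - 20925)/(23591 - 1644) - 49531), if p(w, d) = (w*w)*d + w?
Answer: 5705488782205380/21947 ≈ 2.5997e+11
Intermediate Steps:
p(w, d) = w + d*w**2 (p(w, d) = w**2*d + w = d*w**2 + w = w + d*w**2)
(p(178, -167) + 42520)*((13636 - 20925)/(23591 - 1644) - 49531) = (178*(1 - 167*178) + 42520)*((13636 - 20925)/(23591 - 1644) - 49531) = (178*(1 - 29726) + 42520)*(-7289/21947 - 49531) = (178*(-29725) + 42520)*(-7289*1/21947 - 49531) = (-5291050 + 42520)*(-7289/21947 - 49531) = -5248530*(-1087064146/21947) = 5705488782205380/21947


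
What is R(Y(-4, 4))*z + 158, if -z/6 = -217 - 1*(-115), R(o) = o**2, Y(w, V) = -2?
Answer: 2606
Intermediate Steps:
z = 612 (z = -6*(-217 - 1*(-115)) = -6*(-217 + 115) = -6*(-102) = 612)
R(Y(-4, 4))*z + 158 = (-2)**2*612 + 158 = 4*612 + 158 = 2448 + 158 = 2606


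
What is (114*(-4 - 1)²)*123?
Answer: 350550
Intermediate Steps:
(114*(-4 - 1)²)*123 = (114*(-5)²)*123 = (114*25)*123 = 2850*123 = 350550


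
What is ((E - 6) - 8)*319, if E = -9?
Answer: -7337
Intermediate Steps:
((E - 6) - 8)*319 = ((-9 - 6) - 8)*319 = (-15 - 8)*319 = -23*319 = -7337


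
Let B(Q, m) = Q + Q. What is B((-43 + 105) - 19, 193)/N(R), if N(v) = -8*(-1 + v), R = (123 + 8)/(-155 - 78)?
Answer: 10019/1456 ≈ 6.8812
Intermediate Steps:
B(Q, m) = 2*Q
R = -131/233 (R = 131/(-233) = 131*(-1/233) = -131/233 ≈ -0.56223)
N(v) = 8 - 8*v
B((-43 + 105) - 19, 193)/N(R) = (2*((-43 + 105) - 19))/(8 - 8*(-131/233)) = (2*(62 - 19))/(8 + 1048/233) = (2*43)/(2912/233) = 86*(233/2912) = 10019/1456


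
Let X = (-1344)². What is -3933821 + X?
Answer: -2127485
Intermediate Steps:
X = 1806336
-3933821 + X = -3933821 + 1806336 = -2127485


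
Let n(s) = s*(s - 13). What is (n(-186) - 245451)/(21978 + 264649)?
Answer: -208437/286627 ≈ -0.72721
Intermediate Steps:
n(s) = s*(-13 + s)
(n(-186) - 245451)/(21978 + 264649) = (-186*(-13 - 186) - 245451)/(21978 + 264649) = (-186*(-199) - 245451)/286627 = (37014 - 245451)*(1/286627) = -208437*1/286627 = -208437/286627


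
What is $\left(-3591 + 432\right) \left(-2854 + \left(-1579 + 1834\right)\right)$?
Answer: $8210241$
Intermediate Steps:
$\left(-3591 + 432\right) \left(-2854 + \left(-1579 + 1834\right)\right) = - 3159 \left(-2854 + 255\right) = \left(-3159\right) \left(-2599\right) = 8210241$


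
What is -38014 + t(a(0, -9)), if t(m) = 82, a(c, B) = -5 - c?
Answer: -37932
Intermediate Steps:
-38014 + t(a(0, -9)) = -38014 + 82 = -37932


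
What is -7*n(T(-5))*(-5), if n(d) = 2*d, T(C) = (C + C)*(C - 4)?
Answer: 6300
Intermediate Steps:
T(C) = 2*C*(-4 + C) (T(C) = (2*C)*(-4 + C) = 2*C*(-4 + C))
-7*n(T(-5))*(-5) = -14*2*(-5)*(-4 - 5)*(-5) = -14*2*(-5)*(-9)*(-5) = -14*90*(-5) = -7*180*(-5) = -1260*(-5) = 6300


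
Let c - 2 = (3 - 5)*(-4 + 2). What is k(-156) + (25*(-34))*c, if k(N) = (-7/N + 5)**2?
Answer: -123494231/24336 ≈ -5074.5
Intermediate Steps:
c = 6 (c = 2 + (3 - 5)*(-4 + 2) = 2 - 2*(-2) = 2 + 4 = 6)
k(N) = (5 - 7/N)**2
k(-156) + (25*(-34))*c = (-7 + 5*(-156))**2/(-156)**2 + (25*(-34))*6 = (-7 - 780)**2/24336 - 850*6 = (1/24336)*(-787)**2 - 5100 = (1/24336)*619369 - 5100 = 619369/24336 - 5100 = -123494231/24336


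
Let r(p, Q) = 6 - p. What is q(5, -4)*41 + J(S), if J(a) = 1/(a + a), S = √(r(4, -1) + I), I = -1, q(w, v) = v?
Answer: -327/2 ≈ -163.50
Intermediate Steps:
S = 1 (S = √((6 - 1*4) - 1) = √((6 - 4) - 1) = √(2 - 1) = √1 = 1)
J(a) = 1/(2*a)
q(5, -4)*41 + J(S) = -4*41 + (½)/1 = -164 + (½)*1 = -164 + ½ = -327/2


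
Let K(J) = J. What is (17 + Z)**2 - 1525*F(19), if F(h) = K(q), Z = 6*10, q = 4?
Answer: -171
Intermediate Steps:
Z = 60
F(h) = 4
(17 + Z)**2 - 1525*F(19) = (17 + 60)**2 - 1525*4 = 77**2 - 6100 = 5929 - 6100 = -171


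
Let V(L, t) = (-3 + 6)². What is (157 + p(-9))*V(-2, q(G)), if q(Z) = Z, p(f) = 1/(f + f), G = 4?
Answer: 2825/2 ≈ 1412.5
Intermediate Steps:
p(f) = 1/(2*f)
V(L, t) = 9 (V(L, t) = 3² = 9)
(157 + p(-9))*V(-2, q(G)) = (157 + (½)/(-9))*9 = (157 + (½)*(-⅑))*9 = (157 - 1/18)*9 = (2825/18)*9 = 2825/2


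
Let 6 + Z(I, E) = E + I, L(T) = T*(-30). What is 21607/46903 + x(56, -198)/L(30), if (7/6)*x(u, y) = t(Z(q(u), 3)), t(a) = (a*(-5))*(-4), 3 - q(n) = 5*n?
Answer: 1547/267 ≈ 5.7940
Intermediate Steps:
q(n) = 3 - 5*n
L(T) = -30*T
Z(I, E) = -6 + E + I (Z(I, E) = -6 + (E + I) = -6 + E + I)
t(a) = 20*a (t(a) = -5*a*(-4) = 20*a)
x(u, y) = -600*u/7 (x(u, y) = 6*(20*(-6 + 3 + (3 - 5*u)))/7 = 6*(20*(-5*u))/7 = 6*(-100*u)/7 = -600*u/7)
21607/46903 + x(56, -198)/L(30) = 21607/46903 + (-600/7*56)/((-30*30)) = 21607*(1/46903) - 4800/(-900) = 41/89 - 4800*(-1/900) = 41/89 + 16/3 = 1547/267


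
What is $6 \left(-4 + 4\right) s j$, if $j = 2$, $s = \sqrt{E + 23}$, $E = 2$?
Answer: $0$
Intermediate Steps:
$s = 5$ ($s = \sqrt{2 + 23} = \sqrt{25} = 5$)
$6 \left(-4 + 4\right) s j = 6 \left(-4 + 4\right) 5 \cdot 2 = 6 \cdot 0 \cdot 5 \cdot 2 = 0 \cdot 5 \cdot 2 = 0 \cdot 2 = 0$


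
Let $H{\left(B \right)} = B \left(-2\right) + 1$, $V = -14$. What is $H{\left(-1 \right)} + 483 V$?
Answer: $-6759$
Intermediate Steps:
$H{\left(B \right)} = 1 - 2 B$ ($H{\left(B \right)} = - 2 B + 1 = 1 - 2 B$)
$H{\left(-1 \right)} + 483 V = \left(1 - -2\right) + 483 \left(-14\right) = \left(1 + 2\right) - 6762 = 3 - 6762 = -6759$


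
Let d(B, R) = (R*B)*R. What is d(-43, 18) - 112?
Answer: -14044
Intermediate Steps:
d(B, R) = B*R² (d(B, R) = (B*R)*R = B*R²)
d(-43, 18) - 112 = -43*18² - 112 = -43*324 - 112 = -13932 - 112 = -14044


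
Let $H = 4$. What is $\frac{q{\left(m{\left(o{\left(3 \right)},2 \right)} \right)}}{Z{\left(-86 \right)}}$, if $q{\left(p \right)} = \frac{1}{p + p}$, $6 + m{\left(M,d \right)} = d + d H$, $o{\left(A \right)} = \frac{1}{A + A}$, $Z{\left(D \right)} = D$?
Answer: $- \frac{1}{688} \approx -0.0014535$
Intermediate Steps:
$o{\left(A \right)} = \frac{1}{2 A}$
$m{\left(M,d \right)} = -6 + 5 d$ ($m{\left(M,d \right)} = -6 + \left(d + d 4\right) = -6 + \left(d + 4 d\right) = -6 + 5 d$)
$q{\left(p \right)} = \frac{1}{2 p}$
$\frac{q{\left(m{\left(o{\left(3 \right)},2 \right)} \right)}}{Z{\left(-86 \right)}} = \frac{\frac{1}{2} \frac{1}{-6 + 5 \cdot 2}}{-86} = \frac{1}{2 \left(-6 + 10\right)} \left(- \frac{1}{86}\right) = \frac{1}{2 \cdot 4} \left(- \frac{1}{86}\right) = \frac{1}{2} \cdot \frac{1}{4} \left(- \frac{1}{86}\right) = \frac{1}{8} \left(- \frac{1}{86}\right) = - \frac{1}{688}$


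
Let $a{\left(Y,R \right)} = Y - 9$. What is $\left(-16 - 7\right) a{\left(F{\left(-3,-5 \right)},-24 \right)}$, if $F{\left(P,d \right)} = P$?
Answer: $276$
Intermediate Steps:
$a{\left(Y,R \right)} = -9 + Y$ ($a{\left(Y,R \right)} = Y - 9 = -9 + Y$)
$\left(-16 - 7\right) a{\left(F{\left(-3,-5 \right)},-24 \right)} = \left(-16 - 7\right) \left(-9 - 3\right) = \left(-23\right) \left(-12\right) = 276$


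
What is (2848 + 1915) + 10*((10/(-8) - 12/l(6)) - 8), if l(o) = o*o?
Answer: 28003/6 ≈ 4667.2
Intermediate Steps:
l(o) = o²
(2848 + 1915) + 10*((10/(-8) - 12/l(6)) - 8) = (2848 + 1915) + 10*((10/(-8) - 12/(6²)) - 8) = 4763 + 10*((10*(-⅛) - 12/36) - 8) = 4763 + 10*((-5/4 - 12*1/36) - 8) = 4763 + 10*((-5/4 - ⅓) - 8) = 4763 + 10*(-19/12 - 8) = 4763 + 10*(-115/12) = 4763 - 575/6 = 28003/6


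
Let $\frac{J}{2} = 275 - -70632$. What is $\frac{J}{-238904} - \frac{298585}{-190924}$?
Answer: $\frac{2766090919}{2850781706} \approx 0.97029$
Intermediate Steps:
$J = 141814$ ($J = 2 \left(275 - -70632\right) = 2 \left(275 + 70632\right) = 2 \cdot 70907 = 141814$)
$\frac{J}{-238904} - \frac{298585}{-190924} = \frac{141814}{-238904} - \frac{298585}{-190924} = 141814 \left(- \frac{1}{238904}\right) - - \frac{298585}{190924} = - \frac{70907}{119452} + \frac{298585}{190924} = \frac{2766090919}{2850781706}$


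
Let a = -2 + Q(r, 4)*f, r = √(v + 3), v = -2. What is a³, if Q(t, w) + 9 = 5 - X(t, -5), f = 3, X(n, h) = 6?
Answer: -32768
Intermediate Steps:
r = 1 (r = √(-2 + 3) = √1 = 1)
Q(t, w) = -10 (Q(t, w) = -9 + (5 - 1*6) = -9 + (5 - 6) = -9 - 1 = -10)
a = -32 (a = -2 - 10*3 = -2 - 30 = -32)
a³ = (-32)³ = -32768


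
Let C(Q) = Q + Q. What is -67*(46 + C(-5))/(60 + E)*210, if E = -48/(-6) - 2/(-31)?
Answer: -1570212/211 ≈ -7441.8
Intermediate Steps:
C(Q) = 2*Q
E = 250/31 (E = -48*(-1/6) - 2*(-1/31) = 8 + 2/31 = 250/31 ≈ 8.0645)
-67*(46 + C(-5))/(60 + E)*210 = -67*(46 + 2*(-5))/(60 + 250/31)*210 = -67*(46 - 10)/2110/31*210 = -2412*31/2110*210 = -67*558/1055*210 = -37386/1055*210 = -1570212/211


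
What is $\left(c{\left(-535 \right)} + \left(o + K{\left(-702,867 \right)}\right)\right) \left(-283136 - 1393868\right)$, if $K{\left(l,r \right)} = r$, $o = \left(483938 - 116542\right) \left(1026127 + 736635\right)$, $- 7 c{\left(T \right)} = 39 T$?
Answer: $-1086080970879567256$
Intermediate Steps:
$c{\left(T \right)} = - \frac{39 T}{7}$
$o = 647631707752$ ($o = 367396 \cdot 1762762 = 647631707752$)
$\left(c{\left(-535 \right)} + \left(o + K{\left(-702,867 \right)}\right)\right) \left(-283136 - 1393868\right) = \left(\left(- \frac{39}{7}\right) \left(-535\right) + \left(647631707752 + 867\right)\right) \left(-283136 - 1393868\right) = \left(\frac{20865}{7} + 647631708619\right) \left(-1677004\right) = \frac{4533421981198}{7} \left(-1677004\right) = -1086080970879567256$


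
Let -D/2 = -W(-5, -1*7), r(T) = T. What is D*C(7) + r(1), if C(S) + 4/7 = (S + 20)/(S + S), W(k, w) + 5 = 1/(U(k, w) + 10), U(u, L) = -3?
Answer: -597/49 ≈ -12.184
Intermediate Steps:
W(k, w) = -34/7 (W(k, w) = -5 + 1/(-3 + 10) = -5 + 1/7 = -5 + ⅐ = -34/7)
C(S) = -4/7 + (20 + S)/(2*S) (C(S) = -4/7 + (S + 20)/(S + S) = -4/7 + (20 + S)/((2*S)) = -4/7 + (20 + S)*(1/(2*S)) = -4/7 + (20 + S)/(2*S))
D = -68/7 (D = -(-2)*(-34)/7 = -2*34/7 = -68/7 ≈ -9.7143)
D*C(7) + r(1) = -34*(140 - 1*7)/(49*7) + 1 = -34*(140 - 7)/(49*7) + 1 = -34*133/(49*7) + 1 = -68/7*19/14 + 1 = -646/49 + 1 = -597/49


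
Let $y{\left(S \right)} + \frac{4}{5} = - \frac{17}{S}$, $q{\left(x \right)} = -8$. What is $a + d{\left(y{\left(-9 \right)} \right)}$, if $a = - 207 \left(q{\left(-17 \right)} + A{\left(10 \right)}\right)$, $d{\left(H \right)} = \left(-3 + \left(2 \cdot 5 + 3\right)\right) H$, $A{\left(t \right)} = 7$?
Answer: $\frac{1961}{9} \approx 217.89$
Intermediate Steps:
$y{\left(S \right)} = - \frac{4}{5} - \frac{17}{S}$
$d{\left(H \right)} = 10 H$ ($d{\left(H \right)} = \left(-3 + \left(10 + 3\right)\right) H = \left(-3 + 13\right) H = 10 H$)
$a = 207$ ($a = - 207 \left(-8 + 7\right) = \left(-207\right) \left(-1\right) = 207$)
$a + d{\left(y{\left(-9 \right)} \right)} = 207 + 10 \left(- \frac{4}{5} - \frac{17}{-9}\right) = 207 + 10 \left(- \frac{4}{5} - - \frac{17}{9}\right) = 207 + 10 \left(- \frac{4}{5} + \frac{17}{9}\right) = 207 + 10 \cdot \frac{49}{45} = 207 + \frac{98}{9} = \frac{1961}{9}$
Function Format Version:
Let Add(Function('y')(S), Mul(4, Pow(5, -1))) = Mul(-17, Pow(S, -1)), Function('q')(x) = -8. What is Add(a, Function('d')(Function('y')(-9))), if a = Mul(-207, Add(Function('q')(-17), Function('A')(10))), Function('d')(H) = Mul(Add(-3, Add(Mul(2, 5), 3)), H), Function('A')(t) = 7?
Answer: Rational(1961, 9) ≈ 217.89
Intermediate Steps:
Function('y')(S) = Add(Rational(-4, 5), Mul(-17, Pow(S, -1)))
Function('d')(H) = Mul(10, H) (Function('d')(H) = Mul(Add(-3, Add(10, 3)), H) = Mul(Add(-3, 13), H) = Mul(10, H))
a = 207 (a = Mul(-207, Add(-8, 7)) = Mul(-207, -1) = 207)
Add(a, Function('d')(Function('y')(-9))) = Add(207, Mul(10, Add(Rational(-4, 5), Mul(-17, Pow(-9, -1))))) = Add(207, Mul(10, Add(Rational(-4, 5), Mul(-17, Rational(-1, 9))))) = Add(207, Mul(10, Add(Rational(-4, 5), Rational(17, 9)))) = Add(207, Mul(10, Rational(49, 45))) = Add(207, Rational(98, 9)) = Rational(1961, 9)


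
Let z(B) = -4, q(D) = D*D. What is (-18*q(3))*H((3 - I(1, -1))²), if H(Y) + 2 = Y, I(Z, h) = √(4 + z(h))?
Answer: -1134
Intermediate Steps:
q(D) = D²
I(Z, h) = 0 (I(Z, h) = √(4 - 4) = √0 = 0)
H(Y) = -2 + Y
(-18*q(3))*H((3 - I(1, -1))²) = (-18*3²)*(-2 + (3 - 1*0)²) = (-18*9)*(-2 + (3 + 0)²) = -162*(-2 + 3²) = -162*(-2 + 9) = -162*7 = -1134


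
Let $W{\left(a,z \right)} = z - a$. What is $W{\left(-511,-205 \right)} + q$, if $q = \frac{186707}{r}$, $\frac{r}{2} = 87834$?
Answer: $\frac{53941115}{175668} \approx 307.06$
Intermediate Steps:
$r = 175668$ ($r = 2 \cdot 87834 = 175668$)
$q = \frac{186707}{175668} \approx 1.0628$
$W{\left(-511,-205 \right)} + q = \left(-205 - -511\right) + \frac{186707}{175668} = \left(-205 + 511\right) + \frac{186707}{175668} = 306 + \frac{186707}{175668} = \frac{53941115}{175668}$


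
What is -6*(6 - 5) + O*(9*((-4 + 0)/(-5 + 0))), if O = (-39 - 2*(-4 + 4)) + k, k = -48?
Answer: -3162/5 ≈ -632.40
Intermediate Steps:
O = -87 (O = (-39 - 2*(-4 + 4)) - 48 = (-39 - 2*0) - 48 = (-39 + 0) - 48 = -39 - 48 = -87)
-6*(6 - 5) + O*(9*((-4 + 0)/(-5 + 0))) = -6*(6 - 5) - 783*(-4 + 0)/(-5 + 0) = -6*1 - 783*(-4/(-5)) = -6 - 783*(-4*(-⅕)) = -6 - 783*4/5 = -6 - 87*36/5 = -6 - 3132/5 = -3162/5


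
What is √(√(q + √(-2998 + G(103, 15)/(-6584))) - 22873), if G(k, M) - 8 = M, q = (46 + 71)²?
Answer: √(-61970184868 + 1646*√823*√(45064188 + I*√32490155330))/1646 ≈ 0.00077557 + 150.85*I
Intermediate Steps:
q = 13689 (q = 117² = 13689)
G(k, M) = 8 + M
√(√(q + √(-2998 + G(103, 15)/(-6584))) - 22873) = √(√(13689 + √(-2998 + (8 + 15)/(-6584))) - 22873) = √(√(13689 + √(-2998 + 23*(-1/6584))) - 22873) = √(√(13689 + √(-2998 - 23/6584)) - 22873) = √(√(13689 + √(-19738855/6584)) - 22873) = √(√(13689 + I*√32490155330/3292) - 22873) = √(-22873 + √(13689 + I*√32490155330/3292))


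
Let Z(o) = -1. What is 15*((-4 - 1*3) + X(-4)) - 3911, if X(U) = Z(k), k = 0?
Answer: -4031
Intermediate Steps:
X(U) = -1
15*((-4 - 1*3) + X(-4)) - 3911 = 15*((-4 - 1*3) - 1) - 3911 = 15*((-4 - 3) - 1) - 3911 = 15*(-7 - 1) - 3911 = 15*(-8) - 3911 = -120 - 3911 = -4031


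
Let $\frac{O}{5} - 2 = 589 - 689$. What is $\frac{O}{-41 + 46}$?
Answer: $-98$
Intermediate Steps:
$O = -490$ ($O = 10 + 5 \left(589 - 689\right) = 10 + 5 \left(-100\right) = 10 - 500 = -490$)
$\frac{O}{-41 + 46} = - \frac{490}{-41 + 46} = - \frac{490}{5} = \left(-490\right) \frac{1}{5} = -98$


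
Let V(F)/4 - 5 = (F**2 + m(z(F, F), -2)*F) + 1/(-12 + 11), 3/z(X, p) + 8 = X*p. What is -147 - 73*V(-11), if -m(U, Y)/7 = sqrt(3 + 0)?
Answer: -36647 - 22484*sqrt(3) ≈ -75590.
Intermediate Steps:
z(X, p) = 3/(-8 + X*p)
m(U, Y) = -7*sqrt(3) (m(U, Y) = -7*sqrt(3 + 0) = -7*sqrt(3))
V(F) = 16 + 4*F**2 - 28*F*sqrt(3) (V(F) = 20 + 4*((F**2 + (-7*sqrt(3))*F) + 1/(-12 + 11)) = 20 + 4*((F**2 - 7*F*sqrt(3)) + 1/(-1)) = 20 + 4*((F**2 - 7*F*sqrt(3)) - 1) = 20 + 4*(-1 + F**2 - 7*F*sqrt(3)) = 20 + (-4 + 4*F**2 - 28*F*sqrt(3)) = 16 + 4*F**2 - 28*F*sqrt(3))
-147 - 73*V(-11) = -147 - 73*(16 + 4*(-11)**2 - 28*(-11)*sqrt(3)) = -147 - 73*(16 + 4*121 + 308*sqrt(3)) = -147 - 73*(16 + 484 + 308*sqrt(3)) = -147 - 73*(500 + 308*sqrt(3)) = -147 + (-36500 - 22484*sqrt(3)) = -36647 - 22484*sqrt(3)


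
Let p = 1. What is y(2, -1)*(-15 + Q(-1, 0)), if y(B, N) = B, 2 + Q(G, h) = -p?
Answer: -36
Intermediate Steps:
Q(G, h) = -3 (Q(G, h) = -2 - 1*1 = -2 - 1 = -3)
y(2, -1)*(-15 + Q(-1, 0)) = 2*(-15 - 3) = 2*(-18) = -36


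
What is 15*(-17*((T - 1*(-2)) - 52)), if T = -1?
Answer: 13005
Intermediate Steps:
15*(-17*((T - 1*(-2)) - 52)) = 15*(-17*((-1 - 1*(-2)) - 52)) = 15*(-17*((-1 + 2) - 52)) = 15*(-17*(1 - 52)) = 15*(-17*(-51)) = 15*867 = 13005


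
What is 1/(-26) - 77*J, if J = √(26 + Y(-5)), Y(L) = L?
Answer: -1/26 - 77*√21 ≈ -352.90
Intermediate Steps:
J = √21 (J = √(26 - 5) = √21 ≈ 4.5826)
1/(-26) - 77*J = 1/(-26) - 77*√21 = -1/26 - 77*√21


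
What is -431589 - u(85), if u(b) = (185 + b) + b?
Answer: -431944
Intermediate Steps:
u(b) = 185 + 2*b
-431589 - u(85) = -431589 - (185 + 2*85) = -431589 - (185 + 170) = -431589 - 1*355 = -431589 - 355 = -431944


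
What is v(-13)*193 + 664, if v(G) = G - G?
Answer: 664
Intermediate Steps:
v(G) = 0
v(-13)*193 + 664 = 0*193 + 664 = 0 + 664 = 664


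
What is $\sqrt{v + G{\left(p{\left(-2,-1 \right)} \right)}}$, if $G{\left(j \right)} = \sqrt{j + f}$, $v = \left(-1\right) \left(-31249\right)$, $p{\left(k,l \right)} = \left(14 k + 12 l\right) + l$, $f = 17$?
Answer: $\sqrt{31249 + 2 i \sqrt{6}} \approx 176.77 + 0.014 i$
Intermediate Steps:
$p{\left(k,l \right)} = 13 l + 14 k$ ($p{\left(k,l \right)} = \left(12 l + 14 k\right) + l = 13 l + 14 k$)
$v = 31249$
$G{\left(j \right)} = \sqrt{17 + j}$ ($G{\left(j \right)} = \sqrt{j + 17} = \sqrt{17 + j}$)
$\sqrt{v + G{\left(p{\left(-2,-1 \right)} \right)}} = \sqrt{31249 + \sqrt{17 + \left(13 \left(-1\right) + 14 \left(-2\right)\right)}} = \sqrt{31249 + \sqrt{17 - 41}} = \sqrt{31249 + \sqrt{-24}} = \sqrt{31249 + 2 i \sqrt{6}}$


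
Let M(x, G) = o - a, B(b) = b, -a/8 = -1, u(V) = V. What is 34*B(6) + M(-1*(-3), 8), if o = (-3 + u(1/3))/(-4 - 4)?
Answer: 589/3 ≈ 196.33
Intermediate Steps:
a = 8 (a = -8*(-1) = 8)
o = 1/3 (o = (-3 + 1/3)/(-4 - 4) = (-3 + 1/3)/(-8) = -8/3*(-1/8) = 1/3 ≈ 0.33333)
M(x, G) = -23/3 (M(x, G) = 1/3 - 1*8 = 1/3 - 8 = -23/3)
34*B(6) + M(-1*(-3), 8) = 34*6 - 23/3 = 204 - 23/3 = 589/3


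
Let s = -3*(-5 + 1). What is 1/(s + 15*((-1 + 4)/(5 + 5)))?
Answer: 2/33 ≈ 0.060606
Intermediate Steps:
s = 12 (s = -3*(-4) = 12)
1/(s + 15*((-1 + 4)/(5 + 5))) = 1/(12 + 15*((-1 + 4)/(5 + 5))) = 1/(12 + 15*(3/10)) = 1/(12 + 9/2) = 1/(33/2) = 2/33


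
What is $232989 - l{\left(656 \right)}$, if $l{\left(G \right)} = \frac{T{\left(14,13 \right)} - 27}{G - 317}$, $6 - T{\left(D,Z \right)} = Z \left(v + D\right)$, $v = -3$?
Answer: $\frac{78983435}{339} \approx 2.3299 \cdot 10^{5}$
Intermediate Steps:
$T{\left(D,Z \right)} = 6 - Z \left(-3 + D\right)$
$l{\left(G \right)} = - \frac{164}{-317 + G}$ ($l{\left(G \right)} = \frac{\left(6 + 3 \cdot 13 - 14 \cdot 13\right) - 27}{G - 317} = \frac{\left(6 + 39 - 182\right) - 27}{-317 + G} = \frac{-137 - 27}{-317 + G} = - \frac{164}{-317 + G}$)
$232989 - l{\left(656 \right)} = 232989 - - \frac{164}{-317 + 656} = 232989 - - \frac{164}{339} = 232989 + \frac{164}{339} = \frac{78983435}{339}$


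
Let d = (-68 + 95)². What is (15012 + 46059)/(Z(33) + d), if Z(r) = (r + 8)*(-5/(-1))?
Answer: 61071/934 ≈ 65.386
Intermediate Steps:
Z(r) = 40 + 5*r (Z(r) = (8 + r)*(-5*(-1)) = (8 + r)*5 = 40 + 5*r)
d = 729 (d = 27² = 729)
(15012 + 46059)/(Z(33) + d) = (15012 + 46059)/((40 + 5*33) + 729) = 61071/((40 + 165) + 729) = 61071/(205 + 729) = 61071/934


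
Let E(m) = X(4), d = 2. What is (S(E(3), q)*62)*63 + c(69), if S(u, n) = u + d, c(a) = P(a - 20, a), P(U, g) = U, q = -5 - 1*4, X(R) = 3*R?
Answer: 54733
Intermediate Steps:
E(m) = 12 (E(m) = 3*4 = 12)
q = -9 (q = -5 - 4 = -9)
c(a) = -20 + a (c(a) = a - 20 = -20 + a)
S(u, n) = 2 + u (S(u, n) = u + 2 = 2 + u)
(S(E(3), q)*62)*63 + c(69) = ((2 + 12)*62)*63 + (-20 + 69) = (14*62)*63 + 49 = 868*63 + 49 = 54684 + 49 = 54733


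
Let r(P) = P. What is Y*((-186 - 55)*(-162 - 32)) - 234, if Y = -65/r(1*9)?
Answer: -3041116/9 ≈ -3.3790e+5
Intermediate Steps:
Y = -65/9 (Y = -65/(1*9) = -65/9 ≈ -7.2222)
Y*((-186 - 55)*(-162 - 32)) - 234 = -65*(-186 - 55)*(-162 - 32)/9 - 234 = -(-15665)*(-194)/9 - 234 = -65/9*46754 - 234 = -3039010/9 - 234 = -3041116/9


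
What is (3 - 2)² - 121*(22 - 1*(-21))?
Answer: -5202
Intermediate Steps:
(3 - 2)² - 121*(22 - 1*(-21)) = 1² - 121*(22 + 21) = 1 - 121*43 = 1 - 5203 = -5202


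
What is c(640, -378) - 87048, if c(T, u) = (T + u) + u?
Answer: -87164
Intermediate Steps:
c(T, u) = T + 2*u
c(640, -378) - 87048 = (640 + 2*(-378)) - 87048 = (640 - 756) - 87048 = -116 - 87048 = -87164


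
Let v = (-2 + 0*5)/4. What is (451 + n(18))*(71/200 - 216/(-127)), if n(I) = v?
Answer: 47047517/50800 ≈ 926.13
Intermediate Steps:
v = -1/2 (v = (-2 + 0)*(1/4) = -2*1/4 = -1/2 ≈ -0.50000)
n(I) = -1/2
(451 + n(18))*(71/200 - 216/(-127)) = (451 - 1/2)*(71/200 - 216/(-127)) = 901*(71*(1/200) - 216*(-1/127))/2 = 901*(71/200 + 216/127)/2 = (901/2)*(52217/25400) = 47047517/50800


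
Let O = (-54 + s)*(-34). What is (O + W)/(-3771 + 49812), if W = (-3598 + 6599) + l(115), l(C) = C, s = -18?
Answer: 5564/46041 ≈ 0.12085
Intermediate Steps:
W = 3116 (W = (-3598 + 6599) + 115 = 3001 + 115 = 3116)
O = 2448 (O = (-54 - 18)*(-34) = -72*(-34) = 2448)
(O + W)/(-3771 + 49812) = (2448 + 3116)/(-3771 + 49812) = 5564/46041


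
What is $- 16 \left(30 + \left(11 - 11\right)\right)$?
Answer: $-480$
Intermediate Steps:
$- 16 \left(30 + \left(11 - 11\right)\right) = - 16 \left(30 + 0\right) = \left(-16\right) 30 = -480$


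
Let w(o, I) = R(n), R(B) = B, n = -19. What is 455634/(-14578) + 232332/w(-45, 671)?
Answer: -89357709/7289 ≈ -12259.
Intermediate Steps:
w(o, I) = -19
455634/(-14578) + 232332/w(-45, 671) = 455634/(-14578) + 232332/(-19) = 455634*(-1/14578) + 232332*(-1/19) = -227817/7289 - 12228 = -89357709/7289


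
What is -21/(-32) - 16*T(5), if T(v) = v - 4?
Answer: -491/32 ≈ -15.344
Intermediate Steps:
T(v) = -4 + v
-21/(-32) - 16*T(5) = -21/(-32) - 16*(-4 + 5) = -21*(-1/32) - 16*1 = 21/32 - 16 = -491/32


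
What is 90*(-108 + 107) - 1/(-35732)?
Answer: -3215879/35732 ≈ -90.000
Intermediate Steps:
90*(-108 + 107) - 1/(-35732) = 90*(-1) - 1*(-1/35732) = -90 + 1/35732 = -3215879/35732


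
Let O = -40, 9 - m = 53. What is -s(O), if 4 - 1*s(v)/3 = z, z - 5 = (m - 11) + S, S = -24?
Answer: -234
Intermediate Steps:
m = -44 (m = 9 - 1*53 = 9 - 53 = -44)
z = -74 (z = 5 + ((-44 - 11) - 24) = 5 + (-55 - 24) = 5 - 79 = -74)
s(v) = 234 (s(v) = 12 - 3*(-74) = 12 + 222 = 234)
-s(O) = -1*234 = -234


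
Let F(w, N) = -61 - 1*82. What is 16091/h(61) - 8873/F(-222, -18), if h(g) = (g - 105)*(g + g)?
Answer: 4120841/69784 ≈ 59.051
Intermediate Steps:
F(w, N) = -143 (F(w, N) = -61 - 82 = -143)
h(g) = 2*g*(-105 + g) (h(g) = (-105 + g)*(2*g) = 2*g*(-105 + g))
16091/h(61) - 8873/F(-222, -18) = 16091/((2*61*(-105 + 61))) - 8873/(-143) = 16091/((2*61*(-44))) - 8873*(-1/143) = 16091/(-5368) + 8873/143 = 16091*(-1/5368) + 8873/143 = -16091/5368 + 8873/143 = 4120841/69784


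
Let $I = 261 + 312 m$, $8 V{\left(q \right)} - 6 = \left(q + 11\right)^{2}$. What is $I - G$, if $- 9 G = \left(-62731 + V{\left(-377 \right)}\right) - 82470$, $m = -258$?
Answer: $- \frac{3402283}{36} \approx -94508.0$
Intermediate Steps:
$V{\left(q \right)} = \frac{3}{4} + \frac{\left(11 + q\right)^{2}}{8}$ ($V{\left(q \right)} = \frac{3}{4} + \frac{\left(q + 11\right)^{2}}{8} = \frac{3}{4} + \frac{\left(11 + q\right)^{2}}{8}$)
$I = -80235$ ($I = 261 + 312 \left(-258\right) = 261 - 80496 = -80235$)
$G = \frac{513823}{36}$ ($G = - \frac{\left(-62731 + \left(\frac{3}{4} + \frac{\left(11 - 377\right)^{2}}{8}\right)\right) - 82470}{9} = - \frac{\left(-62731 + \left(\frac{3}{4} + \frac{\left(-366\right)^{2}}{8}\right)\right) - 82470}{9} = - \frac{\left(-62731 + \left(\frac{3}{4} + \frac{1}{8} \cdot 133956\right)\right) - 82470}{9} = - \frac{\left(-62731 + \left(\frac{3}{4} + \frac{33489}{2}\right)\right) - 82470}{9} = - \frac{\left(-62731 + \frac{66981}{4}\right) - 82470}{9} = - \frac{- \frac{183943}{4} - 82470}{9} = \left(- \frac{1}{9}\right) \left(- \frac{513823}{4}\right) = \frac{513823}{36} \approx 14273.0$)
$I - G = -80235 - \frac{513823}{36} = - \frac{3402283}{36}$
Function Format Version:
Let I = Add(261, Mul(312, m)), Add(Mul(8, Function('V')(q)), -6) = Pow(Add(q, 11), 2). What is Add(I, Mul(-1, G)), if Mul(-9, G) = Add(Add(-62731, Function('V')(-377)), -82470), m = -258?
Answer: Rational(-3402283, 36) ≈ -94508.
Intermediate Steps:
Function('V')(q) = Add(Rational(3, 4), Mul(Rational(1, 8), Pow(Add(11, q), 2))) (Function('V')(q) = Add(Rational(3, 4), Mul(Rational(1, 8), Pow(Add(q, 11), 2))) = Add(Rational(3, 4), Mul(Rational(1, 8), Pow(Add(11, q), 2))))
I = -80235 (I = Add(261, Mul(312, -258)) = Add(261, -80496) = -80235)
G = Rational(513823, 36) (G = Mul(Rational(-1, 9), Add(Add(-62731, Add(Rational(3, 4), Mul(Rational(1, 8), Pow(Add(11, -377), 2)))), -82470)) = Mul(Rational(-1, 9), Add(Add(-62731, Add(Rational(3, 4), Mul(Rational(1, 8), Pow(-366, 2)))), -82470)) = Mul(Rational(-1, 9), Add(Add(-62731, Add(Rational(3, 4), Mul(Rational(1, 8), 133956))), -82470)) = Mul(Rational(-1, 9), Add(Add(-62731, Add(Rational(3, 4), Rational(33489, 2))), -82470)) = Mul(Rational(-1, 9), Add(Add(-62731, Rational(66981, 4)), -82470)) = Mul(Rational(-1, 9), Add(Rational(-183943, 4), -82470)) = Mul(Rational(-1, 9), Rational(-513823, 4)) = Rational(513823, 36) ≈ 14273.)
Add(I, Mul(-1, G)) = Add(-80235, Mul(-1, Rational(513823, 36))) = Add(-80235, Rational(-513823, 36)) = Rational(-3402283, 36)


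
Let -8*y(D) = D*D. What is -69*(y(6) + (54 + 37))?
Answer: -11937/2 ≈ -5968.5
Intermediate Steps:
y(D) = -D²/8 (y(D) = -D*D/8 = -D²/8)
-69*(y(6) + (54 + 37)) = -69*(-⅛*6² + (54 + 37)) = -69*(-⅛*36 + 91) = -69*(-9/2 + 91) = -69*173/2 = -11937/2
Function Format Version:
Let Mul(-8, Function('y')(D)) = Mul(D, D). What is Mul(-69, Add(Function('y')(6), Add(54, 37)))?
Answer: Rational(-11937, 2) ≈ -5968.5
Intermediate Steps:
Function('y')(D) = Mul(Rational(-1, 8), Pow(D, 2)) (Function('y')(D) = Mul(Rational(-1, 8), Mul(D, D)) = Mul(Rational(-1, 8), Pow(D, 2)))
Mul(-69, Add(Function('y')(6), Add(54, 37))) = Mul(-69, Add(Mul(Rational(-1, 8), Pow(6, 2)), Add(54, 37))) = Mul(-69, Add(Mul(Rational(-1, 8), 36), 91)) = Mul(-69, Add(Rational(-9, 2), 91)) = Mul(-69, Rational(173, 2)) = Rational(-11937, 2)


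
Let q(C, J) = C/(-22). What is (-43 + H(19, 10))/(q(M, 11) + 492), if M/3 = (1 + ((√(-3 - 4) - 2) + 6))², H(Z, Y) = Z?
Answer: -3949/80555 - 11*I*√7/80555 ≈ -0.049022 - 0.00036128*I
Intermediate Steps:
M = 3*(5 + I*√7)² (M = 3*(1 + ((√(-3 - 4) - 2) + 6))² = 3*(1 + ((√(-7) - 2) + 6))² = 3*(1 + ((I*√7 - 2) + 6))² = 3*(1 + ((-2 + I*√7) + 6))² = 3*(1 + (4 + I*√7))² = 3*(5 + I*√7)² ≈ 54.0 + 79.373*I)
q(C, J) = -C/22 (q(C, J) = C*(-1/22) = -C/22)
(-43 + H(19, 10))/(q(M, 11) + 492) = (-43 + 19)/(-(54 + 30*I*√7)/22 + 492) = -24/((-27/11 - 15*I*√7/11) + 492) = -24/(5385/11 - 15*I*√7/11)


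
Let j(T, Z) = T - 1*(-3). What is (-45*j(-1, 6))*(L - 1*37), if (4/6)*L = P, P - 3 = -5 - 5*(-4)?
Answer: 900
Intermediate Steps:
P = 18 (P = 3 + (-5 - 5*(-4)) = 3 + (-5 + 20) = 3 + 15 = 18)
L = 27 (L = (3/2)*18 = 27)
j(T, Z) = 3 + T (j(T, Z) = T + 3 = 3 + T)
(-45*j(-1, 6))*(L - 1*37) = (-45*(3 - 1))*(27 - 1*37) = (-45*2)*(27 - 37) = -90*(-10) = 900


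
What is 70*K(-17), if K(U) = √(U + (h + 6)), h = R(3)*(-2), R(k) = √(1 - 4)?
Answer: 70*√(-11 - 2*I*√3) ≈ 36.122 - 234.96*I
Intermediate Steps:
R(k) = I*√3 (R(k) = √(-3) = I*√3)
h = -2*I*√3 (h = (I*√3)*(-2) = -2*I*√3 ≈ -3.4641*I)
K(U) = √(6 + U - 2*I*√3) (K(U) = √(U + (-2*I*√3 + 6)) = √(U + (6 - 2*I*√3)) = √(6 + U - 2*I*√3))
70*K(-17) = 70*√(6 - 17 - 2*I*√3) = 70*√(-11 - 2*I*√3)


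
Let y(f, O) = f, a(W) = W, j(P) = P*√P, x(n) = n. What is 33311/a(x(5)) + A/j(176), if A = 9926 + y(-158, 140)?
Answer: 33311/5 + 111*√11/88 ≈ 6666.4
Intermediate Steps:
j(P) = P^(3/2)
A = 9768 (A = 9926 - 158 = 9768)
33311/a(x(5)) + A/j(176) = 33311/5 + 9768/(176^(3/2)) = 33311*(⅕) + 9768/((704*√11)) = 33311/5 + 9768*(√11/7744) = 33311/5 + 111*√11/88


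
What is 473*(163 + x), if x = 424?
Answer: 277651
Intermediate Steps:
473*(163 + x) = 473*(163 + 424) = 473*587 = 277651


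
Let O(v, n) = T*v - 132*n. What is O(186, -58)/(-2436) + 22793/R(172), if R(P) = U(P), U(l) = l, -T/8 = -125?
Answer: 1851243/34916 ≈ 53.020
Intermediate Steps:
T = 1000 (T = -8*(-125) = 1000)
R(P) = P
O(v, n) = -132*n + 1000*v (O(v, n) = 1000*v - 132*n = -132*n + 1000*v)
O(186, -58)/(-2436) + 22793/R(172) = (-132*(-58) + 1000*186)/(-2436) + 22793/172 = (7656 + 186000)*(-1/2436) + 22793*(1/172) = 193656*(-1/2436) + 22793/172 = -16138/203 + 22793/172 = 1851243/34916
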